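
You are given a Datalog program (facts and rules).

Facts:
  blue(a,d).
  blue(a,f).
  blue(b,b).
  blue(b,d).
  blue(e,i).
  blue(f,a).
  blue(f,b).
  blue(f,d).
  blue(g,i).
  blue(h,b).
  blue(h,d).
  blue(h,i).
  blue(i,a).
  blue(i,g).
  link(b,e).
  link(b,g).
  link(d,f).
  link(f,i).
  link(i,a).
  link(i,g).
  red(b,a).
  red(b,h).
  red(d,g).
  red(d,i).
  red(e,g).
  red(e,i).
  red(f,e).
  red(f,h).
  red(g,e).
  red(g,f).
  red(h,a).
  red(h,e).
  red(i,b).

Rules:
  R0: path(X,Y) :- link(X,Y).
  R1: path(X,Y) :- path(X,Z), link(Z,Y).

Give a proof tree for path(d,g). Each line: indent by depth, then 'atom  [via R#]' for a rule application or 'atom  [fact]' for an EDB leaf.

path(d,g)  [via R1]
  path(d,i)  [via R1]
    path(d,f)  [via R0]
      link(d,f)  [fact]
    link(f,i)  [fact]
  link(i,g)  [fact]

round 1: derive path(b,e) via R0 from link(b,e)
round 1: derive path(b,g) via R0 from link(b,g)
round 1: derive path(d,f) via R0 from link(d,f)
round 1: derive path(f,i) via R0 from link(f,i)
round 1: derive path(i,a) via R0 from link(i,a)
round 1: derive path(i,g) via R0 from link(i,g)
round 2: derive path(d,i) via R1 from path(d,f), link(f,i)
round 2: derive path(f,a) via R1 from path(f,i), link(i,a)
round 2: derive path(f,g) via R1 from path(f,i), link(i,g)
round 3: derive path(d,a) via R1 from path(d,i), link(i,a)
round 3: derive path(d,g) via R1 from path(d,i), link(i,g)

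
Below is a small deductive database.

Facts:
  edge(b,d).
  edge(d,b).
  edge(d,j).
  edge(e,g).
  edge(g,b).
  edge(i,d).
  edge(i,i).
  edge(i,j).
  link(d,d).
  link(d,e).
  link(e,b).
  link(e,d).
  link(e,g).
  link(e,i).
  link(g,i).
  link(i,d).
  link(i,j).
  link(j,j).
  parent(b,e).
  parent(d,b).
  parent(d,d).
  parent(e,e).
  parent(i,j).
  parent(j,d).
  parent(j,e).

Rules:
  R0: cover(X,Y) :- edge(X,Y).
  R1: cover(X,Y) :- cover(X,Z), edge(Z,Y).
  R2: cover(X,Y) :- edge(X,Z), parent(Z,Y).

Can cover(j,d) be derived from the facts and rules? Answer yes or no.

round 1: derive cover(b,d) via R0 from edge(b,d)
round 1: derive cover(d,b) via R0 from edge(d,b)
round 1: derive cover(d,j) via R0 from edge(d,j)
round 1: derive cover(e,g) via R0 from edge(e,g)
round 1: derive cover(g,b) via R0 from edge(g,b)
round 1: derive cover(i,d) via R0 from edge(i,d)
round 1: derive cover(i,i) via R0 from edge(i,i)
round 1: derive cover(i,j) via R0 from edge(i,j)
round 1: derive cover(b,b) via R2 from edge(b,d), parent(d,b)
round 1: derive cover(d,d) via R2 from edge(d,j), parent(j,d)
round 1: derive cover(d,e) via R2 from edge(d,b), parent(b,e)
round 1: derive cover(g,e) via R2 from edge(g,b), parent(b,e)
round 1: derive cover(i,b) via R2 from edge(i,d), parent(d,b)
round 1: derive cover(i,e) via R2 from edge(i,j), parent(j,e)
round 2: derive cover(b,j) via R1 from cover(b,d), edge(d,j)
round 2: derive cover(d,g) via R1 from cover(d,e), edge(e,g)
round 2: derive cover(e,b) via R1 from cover(e,g), edge(g,b)
round 2: derive cover(g,d) via R1 from cover(g,b), edge(b,d)
round 2: derive cover(g,g) via R1 from cover(g,e), edge(e,g)
round 2: derive cover(i,g) via R1 from cover(i,e), edge(e,g)
round 3: derive cover(e,d) via R1 from cover(e,b), edge(b,d)
round 3: derive cover(g,j) via R1 from cover(g,d), edge(d,j)
round 4: derive cover(e,j) via R1 from cover(e,d), edge(d,j)

no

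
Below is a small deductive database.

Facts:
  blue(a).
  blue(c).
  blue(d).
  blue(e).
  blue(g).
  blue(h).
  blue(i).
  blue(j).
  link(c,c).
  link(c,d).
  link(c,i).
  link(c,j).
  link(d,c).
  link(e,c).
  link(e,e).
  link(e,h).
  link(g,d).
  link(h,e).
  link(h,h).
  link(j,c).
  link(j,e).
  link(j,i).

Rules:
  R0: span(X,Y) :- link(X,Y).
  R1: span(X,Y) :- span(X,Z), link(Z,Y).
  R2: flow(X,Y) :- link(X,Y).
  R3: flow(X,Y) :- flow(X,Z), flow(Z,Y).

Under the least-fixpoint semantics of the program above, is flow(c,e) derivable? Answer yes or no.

round 1: derive flow(c,c) via R2 from link(c,c)
round 1: derive flow(c,d) via R2 from link(c,d)
round 1: derive flow(c,i) via R2 from link(c,i)
round 1: derive flow(c,j) via R2 from link(c,j)
round 1: derive flow(d,c) via R2 from link(d,c)
round 1: derive flow(e,c) via R2 from link(e,c)
round 1: derive flow(e,e) via R2 from link(e,e)
round 1: derive flow(e,h) via R2 from link(e,h)
round 1: derive flow(g,d) via R2 from link(g,d)
round 1: derive flow(h,e) via R2 from link(h,e)
round 1: derive flow(h,h) via R2 from link(h,h)
round 1: derive flow(j,c) via R2 from link(j,c)
round 1: derive flow(j,e) via R2 from link(j,e)
round 1: derive flow(j,i) via R2 from link(j,i)
round 2: derive flow(c,e) via R3 from flow(c,j), flow(j,e)
round 2: derive flow(d,d) via R3 from flow(d,c), flow(c,d)
round 2: derive flow(d,i) via R3 from flow(d,c), flow(c,i)
round 2: derive flow(d,j) via R3 from flow(d,c), flow(c,j)
round 2: derive flow(e,d) via R3 from flow(e,c), flow(c,d)
round 2: derive flow(e,i) via R3 from flow(e,c), flow(c,i)
round 2: derive flow(e,j) via R3 from flow(e,c), flow(c,j)
round 2: derive flow(g,c) via R3 from flow(g,d), flow(d,c)
round 2: derive flow(h,c) via R3 from flow(h,e), flow(e,c)
round 2: derive flow(j,d) via R3 from flow(j,c), flow(c,d)
round 2: derive flow(j,h) via R3 from flow(j,e), flow(e,h)
round 2: derive flow(j,j) via R3 from flow(j,c), flow(c,j)
round 3: derive flow(c,h) via R3 from flow(c,e), flow(e,h)
round 3: derive flow(d,e) via R3 from flow(d,c), flow(c,e)
round 3: derive flow(d,h) via R3 from flow(d,j), flow(j,h)
round 3: derive flow(g,e) via R3 from flow(g,c), flow(c,e)
round 3: derive flow(g,i) via R3 from flow(g,c), flow(c,i)
round 3: derive flow(g,j) via R3 from flow(g,c), flow(c,j)
round 3: derive flow(h,d) via R3 from flow(h,c), flow(c,d)
round 3: derive flow(h,i) via R3 from flow(h,c), flow(c,i)
round 3: derive flow(h,j) via R3 from flow(h,c), flow(c,j)
round 4: derive flow(g,h) via R3 from flow(g,c), flow(c,h)

yes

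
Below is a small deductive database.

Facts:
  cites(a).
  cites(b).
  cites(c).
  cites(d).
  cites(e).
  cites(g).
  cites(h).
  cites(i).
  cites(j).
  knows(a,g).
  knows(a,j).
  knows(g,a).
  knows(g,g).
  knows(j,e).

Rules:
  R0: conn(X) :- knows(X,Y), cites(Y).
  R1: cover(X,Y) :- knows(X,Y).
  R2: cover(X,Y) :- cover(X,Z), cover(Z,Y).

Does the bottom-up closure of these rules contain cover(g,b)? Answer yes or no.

no

round 1: derive cover(a,g) via R1 from knows(a,g)
round 1: derive cover(a,j) via R1 from knows(a,j)
round 1: derive cover(g,a) via R1 from knows(g,a)
round 1: derive cover(g,g) via R1 from knows(g,g)
round 1: derive cover(j,e) via R1 from knows(j,e)
round 2: derive cover(a,a) via R2 from cover(a,g), cover(g,a)
round 2: derive cover(a,e) via R2 from cover(a,j), cover(j,e)
round 2: derive cover(g,j) via R2 from cover(g,a), cover(a,j)
round 3: derive cover(g,e) via R2 from cover(g,a), cover(a,e)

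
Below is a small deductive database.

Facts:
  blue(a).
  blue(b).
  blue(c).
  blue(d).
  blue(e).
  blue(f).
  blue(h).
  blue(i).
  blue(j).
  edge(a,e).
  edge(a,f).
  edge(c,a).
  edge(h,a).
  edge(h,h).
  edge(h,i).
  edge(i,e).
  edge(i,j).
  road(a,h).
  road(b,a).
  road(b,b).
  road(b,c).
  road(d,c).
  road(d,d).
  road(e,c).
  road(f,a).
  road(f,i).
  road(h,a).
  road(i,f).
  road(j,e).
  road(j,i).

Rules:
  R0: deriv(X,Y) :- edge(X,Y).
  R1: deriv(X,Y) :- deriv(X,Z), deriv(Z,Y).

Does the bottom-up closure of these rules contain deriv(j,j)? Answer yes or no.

no

round 1: derive deriv(a,e) via R0 from edge(a,e)
round 1: derive deriv(a,f) via R0 from edge(a,f)
round 1: derive deriv(c,a) via R0 from edge(c,a)
round 1: derive deriv(h,a) via R0 from edge(h,a)
round 1: derive deriv(h,h) via R0 from edge(h,h)
round 1: derive deriv(h,i) via R0 from edge(h,i)
round 1: derive deriv(i,e) via R0 from edge(i,e)
round 1: derive deriv(i,j) via R0 from edge(i,j)
round 2: derive deriv(c,e) via R1 from deriv(c,a), deriv(a,e)
round 2: derive deriv(c,f) via R1 from deriv(c,a), deriv(a,f)
round 2: derive deriv(h,e) via R1 from deriv(h,a), deriv(a,e)
round 2: derive deriv(h,f) via R1 from deriv(h,a), deriv(a,f)
round 2: derive deriv(h,j) via R1 from deriv(h,i), deriv(i,j)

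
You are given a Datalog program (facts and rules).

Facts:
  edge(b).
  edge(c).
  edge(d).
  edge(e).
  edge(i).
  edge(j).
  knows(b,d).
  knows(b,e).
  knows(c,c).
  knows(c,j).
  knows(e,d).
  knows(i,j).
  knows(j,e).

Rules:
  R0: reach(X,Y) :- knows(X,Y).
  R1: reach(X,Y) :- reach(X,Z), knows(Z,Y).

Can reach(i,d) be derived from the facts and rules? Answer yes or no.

round 1: derive reach(b,d) via R0 from knows(b,d)
round 1: derive reach(b,e) via R0 from knows(b,e)
round 1: derive reach(c,c) via R0 from knows(c,c)
round 1: derive reach(c,j) via R0 from knows(c,j)
round 1: derive reach(e,d) via R0 from knows(e,d)
round 1: derive reach(i,j) via R0 from knows(i,j)
round 1: derive reach(j,e) via R0 from knows(j,e)
round 2: derive reach(c,e) via R1 from reach(c,j), knows(j,e)
round 2: derive reach(i,e) via R1 from reach(i,j), knows(j,e)
round 2: derive reach(j,d) via R1 from reach(j,e), knows(e,d)
round 3: derive reach(c,d) via R1 from reach(c,e), knows(e,d)
round 3: derive reach(i,d) via R1 from reach(i,e), knows(e,d)

yes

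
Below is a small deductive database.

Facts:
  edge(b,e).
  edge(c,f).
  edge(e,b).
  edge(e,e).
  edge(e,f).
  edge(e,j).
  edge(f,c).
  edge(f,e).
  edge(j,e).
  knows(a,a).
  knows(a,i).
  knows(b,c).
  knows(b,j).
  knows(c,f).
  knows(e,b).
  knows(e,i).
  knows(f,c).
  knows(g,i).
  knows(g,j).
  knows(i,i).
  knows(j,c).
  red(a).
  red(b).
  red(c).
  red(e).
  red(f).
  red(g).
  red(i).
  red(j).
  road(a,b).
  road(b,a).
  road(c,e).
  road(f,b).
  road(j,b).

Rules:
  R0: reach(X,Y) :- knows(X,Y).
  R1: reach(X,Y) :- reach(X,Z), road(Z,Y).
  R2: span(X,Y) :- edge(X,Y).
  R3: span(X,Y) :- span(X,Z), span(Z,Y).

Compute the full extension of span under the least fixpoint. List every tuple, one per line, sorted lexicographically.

span(b,b)
span(b,c)
span(b,e)
span(b,f)
span(b,j)
span(c,b)
span(c,c)
span(c,e)
span(c,f)
span(c,j)
span(e,b)
span(e,c)
span(e,e)
span(e,f)
span(e,j)
span(f,b)
span(f,c)
span(f,e)
span(f,f)
span(f,j)
span(j,b)
span(j,c)
span(j,e)
span(j,f)
span(j,j)

round 1: derive span(b,e) via R2 from edge(b,e)
round 1: derive span(c,f) via R2 from edge(c,f)
round 1: derive span(e,b) via R2 from edge(e,b)
round 1: derive span(e,e) via R2 from edge(e,e)
round 1: derive span(e,f) via R2 from edge(e,f)
round 1: derive span(e,j) via R2 from edge(e,j)
round 1: derive span(f,c) via R2 from edge(f,c)
round 1: derive span(f,e) via R2 from edge(f,e)
round 1: derive span(j,e) via R2 from edge(j,e)
round 2: derive span(b,b) via R3 from span(b,e), span(e,b)
round 2: derive span(b,f) via R3 from span(b,e), span(e,f)
round 2: derive span(b,j) via R3 from span(b,e), span(e,j)
round 2: derive span(c,c) via R3 from span(c,f), span(f,c)
round 2: derive span(c,e) via R3 from span(c,f), span(f,e)
round 2: derive span(e,c) via R3 from span(e,f), span(f,c)
round 2: derive span(f,b) via R3 from span(f,e), span(e,b)
round 2: derive span(f,f) via R3 from span(f,c), span(c,f)
round 2: derive span(f,j) via R3 from span(f,e), span(e,j)
round 2: derive span(j,b) via R3 from span(j,e), span(e,b)
round 2: derive span(j,f) via R3 from span(j,e), span(e,f)
round 2: derive span(j,j) via R3 from span(j,e), span(e,j)
round 3: derive span(b,c) via R3 from span(b,e), span(e,c)
round 3: derive span(c,b) via R3 from span(c,e), span(e,b)
round 3: derive span(c,j) via R3 from span(c,e), span(e,j)
round 3: derive span(j,c) via R3 from span(j,e), span(e,c)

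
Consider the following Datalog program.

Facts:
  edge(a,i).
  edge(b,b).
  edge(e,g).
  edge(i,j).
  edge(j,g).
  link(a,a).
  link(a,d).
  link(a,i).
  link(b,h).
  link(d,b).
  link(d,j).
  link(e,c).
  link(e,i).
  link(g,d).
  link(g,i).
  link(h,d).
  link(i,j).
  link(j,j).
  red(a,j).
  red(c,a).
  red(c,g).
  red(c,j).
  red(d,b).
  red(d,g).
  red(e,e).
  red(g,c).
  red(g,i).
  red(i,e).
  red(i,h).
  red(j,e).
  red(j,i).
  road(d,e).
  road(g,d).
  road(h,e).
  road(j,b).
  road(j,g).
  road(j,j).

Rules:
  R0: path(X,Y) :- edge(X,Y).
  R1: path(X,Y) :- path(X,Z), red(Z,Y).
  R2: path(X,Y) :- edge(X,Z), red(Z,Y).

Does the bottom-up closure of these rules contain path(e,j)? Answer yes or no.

round 1: derive path(a,i) via R0 from edge(a,i)
round 1: derive path(b,b) via R0 from edge(b,b)
round 1: derive path(e,g) via R0 from edge(e,g)
round 1: derive path(i,j) via R0 from edge(i,j)
round 1: derive path(j,g) via R0 from edge(j,g)
round 1: derive path(a,e) via R2 from edge(a,i), red(i,e)
round 1: derive path(a,h) via R2 from edge(a,i), red(i,h)
round 1: derive path(e,c) via R2 from edge(e,g), red(g,c)
round 1: derive path(e,i) via R2 from edge(e,g), red(g,i)
round 1: derive path(i,e) via R2 from edge(i,j), red(j,e)
round 1: derive path(i,i) via R2 from edge(i,j), red(j,i)
round 1: derive path(j,c) via R2 from edge(j,g), red(g,c)
round 1: derive path(j,i) via R2 from edge(j,g), red(g,i)
round 2: derive path(e,a) via R1 from path(e,c), red(c,a)
round 2: derive path(e,e) via R1 from path(e,i), red(i,e)
round 2: derive path(e,h) via R1 from path(e,i), red(i,h)
round 2: derive path(e,j) via R1 from path(e,c), red(c,j)
round 2: derive path(i,h) via R1 from path(i,i), red(i,h)
round 2: derive path(j,a) via R1 from path(j,c), red(c,a)
round 2: derive path(j,e) via R1 from path(j,i), red(i,e)
round 2: derive path(j,h) via R1 from path(j,i), red(i,h)
round 2: derive path(j,j) via R1 from path(j,c), red(c,j)

yes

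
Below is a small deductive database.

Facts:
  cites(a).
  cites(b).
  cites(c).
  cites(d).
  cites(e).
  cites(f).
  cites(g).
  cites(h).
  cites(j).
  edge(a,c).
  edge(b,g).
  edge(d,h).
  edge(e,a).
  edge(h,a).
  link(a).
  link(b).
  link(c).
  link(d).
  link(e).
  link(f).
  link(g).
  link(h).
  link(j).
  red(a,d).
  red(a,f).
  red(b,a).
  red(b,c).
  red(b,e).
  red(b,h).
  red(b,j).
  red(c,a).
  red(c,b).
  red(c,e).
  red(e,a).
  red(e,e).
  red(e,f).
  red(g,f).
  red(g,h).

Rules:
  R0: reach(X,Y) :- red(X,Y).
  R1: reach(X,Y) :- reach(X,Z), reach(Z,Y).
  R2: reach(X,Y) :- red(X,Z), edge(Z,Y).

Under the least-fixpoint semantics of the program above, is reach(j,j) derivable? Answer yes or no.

no

round 1: derive reach(a,d) via R0 from red(a,d)
round 1: derive reach(a,f) via R0 from red(a,f)
round 1: derive reach(b,a) via R0 from red(b,a)
round 1: derive reach(b,c) via R0 from red(b,c)
round 1: derive reach(b,e) via R0 from red(b,e)
round 1: derive reach(b,h) via R0 from red(b,h)
round 1: derive reach(b,j) via R0 from red(b,j)
round 1: derive reach(c,a) via R0 from red(c,a)
round 1: derive reach(c,b) via R0 from red(c,b)
round 1: derive reach(c,e) via R0 from red(c,e)
round 1: derive reach(e,a) via R0 from red(e,a)
round 1: derive reach(e,e) via R0 from red(e,e)
round 1: derive reach(e,f) via R0 from red(e,f)
round 1: derive reach(g,f) via R0 from red(g,f)
round 1: derive reach(g,h) via R0 from red(g,h)
round 1: derive reach(a,h) via R2 from red(a,d), edge(d,h)
round 1: derive reach(c,c) via R2 from red(c,a), edge(a,c)
round 1: derive reach(c,g) via R2 from red(c,b), edge(b,g)
round 1: derive reach(e,c) via R2 from red(e,a), edge(a,c)
round 1: derive reach(g,a) via R2 from red(g,h), edge(h,a)
round 2: derive reach(b,b) via R1 from reach(b,c), reach(c,b)
round 2: derive reach(b,d) via R1 from reach(b,a), reach(a,d)
round 2: derive reach(b,f) via R1 from reach(b,a), reach(a,f)
round 2: derive reach(b,g) via R1 from reach(b,c), reach(c,g)
round 2: derive reach(c,d) via R1 from reach(c,a), reach(a,d)
round 2: derive reach(c,f) via R1 from reach(c,a), reach(a,f)
round 2: derive reach(c,h) via R1 from reach(c,a), reach(a,h)
round 2: derive reach(c,j) via R1 from reach(c,b), reach(b,j)
round 2: derive reach(e,b) via R1 from reach(e,c), reach(c,b)
round 2: derive reach(e,d) via R1 from reach(e,a), reach(a,d)
round 2: derive reach(e,g) via R1 from reach(e,c), reach(c,g)
round 2: derive reach(e,h) via R1 from reach(e,a), reach(a,h)
round 2: derive reach(g,d) via R1 from reach(g,a), reach(a,d)
round 3: derive reach(e,j) via R1 from reach(e,b), reach(b,j)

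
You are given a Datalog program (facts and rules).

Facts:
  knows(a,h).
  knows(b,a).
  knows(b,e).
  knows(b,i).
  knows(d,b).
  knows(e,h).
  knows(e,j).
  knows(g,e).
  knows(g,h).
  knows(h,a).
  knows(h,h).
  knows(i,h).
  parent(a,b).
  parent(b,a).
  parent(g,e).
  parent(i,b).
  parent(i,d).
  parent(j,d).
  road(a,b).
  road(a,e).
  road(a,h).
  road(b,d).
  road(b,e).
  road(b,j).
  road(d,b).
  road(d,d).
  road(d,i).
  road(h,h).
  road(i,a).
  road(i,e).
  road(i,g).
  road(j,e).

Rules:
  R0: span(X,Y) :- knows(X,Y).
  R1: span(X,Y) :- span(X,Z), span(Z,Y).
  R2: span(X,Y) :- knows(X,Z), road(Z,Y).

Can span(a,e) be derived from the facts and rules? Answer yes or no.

round 1: derive span(a,h) via R0 from knows(a,h)
round 1: derive span(b,a) via R0 from knows(b,a)
round 1: derive span(b,e) via R0 from knows(b,e)
round 1: derive span(b,i) via R0 from knows(b,i)
round 1: derive span(d,b) via R0 from knows(d,b)
round 1: derive span(e,h) via R0 from knows(e,h)
round 1: derive span(e,j) via R0 from knows(e,j)
round 1: derive span(g,e) via R0 from knows(g,e)
round 1: derive span(g,h) via R0 from knows(g,h)
round 1: derive span(h,a) via R0 from knows(h,a)
round 1: derive span(h,h) via R0 from knows(h,h)
round 1: derive span(i,h) via R0 from knows(i,h)
round 1: derive span(b,b) via R2 from knows(b,a), road(a,b)
round 1: derive span(b,g) via R2 from knows(b,i), road(i,g)
round 1: derive span(b,h) via R2 from knows(b,a), road(a,h)
round 1: derive span(d,d) via R2 from knows(d,b), road(b,d)
round 1: derive span(d,e) via R2 from knows(d,b), road(b,e)
round 1: derive span(d,j) via R2 from knows(d,b), road(b,j)
round 1: derive span(e,e) via R2 from knows(e,j), road(j,e)
round 1: derive span(h,b) via R2 from knows(h,a), road(a,b)
round 1: derive span(h,e) via R2 from knows(h,a), road(a,e)
round 2: derive span(a,a) via R1 from span(a,h), span(h,a)
round 2: derive span(a,b) via R1 from span(a,h), span(h,b)
round 2: derive span(a,e) via R1 from span(a,h), span(h,e)
round 2: derive span(b,j) via R1 from span(b,e), span(e,j)
round 2: derive span(d,a) via R1 from span(d,b), span(b,a)
round 2: derive span(d,g) via R1 from span(d,b), span(b,g)
round 2: derive span(d,h) via R1 from span(d,b), span(b,h)
round 2: derive span(d,i) via R1 from span(d,b), span(b,i)
round 2: derive span(e,a) via R1 from span(e,h), span(h,a)
round 2: derive span(e,b) via R1 from span(e,h), span(h,b)
round 2: derive span(g,a) via R1 from span(g,h), span(h,a)
round 2: derive span(g,b) via R1 from span(g,h), span(h,b)
round 2: derive span(g,j) via R1 from span(g,e), span(e,j)
round 2: derive span(h,g) via R1 from span(h,b), span(b,g)
round 2: derive span(h,i) via R1 from span(h,b), span(b,i)
round 2: derive span(h,j) via R1 from span(h,e), span(e,j)
round 2: derive span(i,a) via R1 from span(i,h), span(h,a)
round 2: derive span(i,b) via R1 from span(i,h), span(h,b)
round 2: derive span(i,e) via R1 from span(i,h), span(h,e)
round 3: derive span(a,g) via R1 from span(a,b), span(b,g)
round 3: derive span(a,i) via R1 from span(a,b), span(b,i)
round 3: derive span(a,j) via R1 from span(a,b), span(b,j)
round 3: derive span(e,g) via R1 from span(e,b), span(b,g)
round 3: derive span(e,i) via R1 from span(e,b), span(b,i)
round 3: derive span(g,g) via R1 from span(g,b), span(b,g)
round 3: derive span(g,i) via R1 from span(g,b), span(b,i)
round 3: derive span(i,g) via R1 from span(i,b), span(b,g)
round 3: derive span(i,i) via R1 from span(i,b), span(b,i)
round 3: derive span(i,j) via R1 from span(i,b), span(b,j)

yes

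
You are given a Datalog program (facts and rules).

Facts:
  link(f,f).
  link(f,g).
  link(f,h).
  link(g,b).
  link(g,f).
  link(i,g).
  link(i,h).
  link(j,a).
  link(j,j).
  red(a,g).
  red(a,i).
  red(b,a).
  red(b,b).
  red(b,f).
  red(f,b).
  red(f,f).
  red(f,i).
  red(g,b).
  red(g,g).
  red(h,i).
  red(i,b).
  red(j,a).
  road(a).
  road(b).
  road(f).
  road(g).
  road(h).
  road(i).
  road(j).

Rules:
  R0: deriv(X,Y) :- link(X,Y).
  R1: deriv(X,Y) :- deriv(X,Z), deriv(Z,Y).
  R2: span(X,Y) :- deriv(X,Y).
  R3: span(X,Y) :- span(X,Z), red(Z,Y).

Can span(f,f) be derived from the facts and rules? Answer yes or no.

round 1: derive deriv(f,f) via R0 from link(f,f)
round 1: derive deriv(f,g) via R0 from link(f,g)
round 1: derive deriv(f,h) via R0 from link(f,h)
round 1: derive deriv(g,b) via R0 from link(g,b)
round 1: derive deriv(g,f) via R0 from link(g,f)
round 1: derive deriv(i,g) via R0 from link(i,g)
round 1: derive deriv(i,h) via R0 from link(i,h)
round 1: derive deriv(j,a) via R0 from link(j,a)
round 1: derive deriv(j,j) via R0 from link(j,j)
round 2: derive deriv(f,b) via R1 from deriv(f,g), deriv(g,b)
round 2: derive deriv(g,g) via R1 from deriv(g,f), deriv(f,g)
round 2: derive deriv(g,h) via R1 from deriv(g,f), deriv(f,h)
round 2: derive deriv(i,b) via R1 from deriv(i,g), deriv(g,b)
round 2: derive deriv(i,f) via R1 from deriv(i,g), deriv(g,f)
round 2: derive span(f,f) via R2 from deriv(f,f)
round 2: derive span(f,g) via R2 from deriv(f,g)
round 2: derive span(f,h) via R2 from deriv(f,h)
round 2: derive span(g,b) via R2 from deriv(g,b)
round 2: derive span(g,f) via R2 from deriv(g,f)
round 2: derive span(i,g) via R2 from deriv(i,g)
round 2: derive span(i,h) via R2 from deriv(i,h)
round 2: derive span(j,a) via R2 from deriv(j,a)
round 2: derive span(j,j) via R2 from deriv(j,j)
round 3: derive span(f,b) via R2 from deriv(f,b)
round 3: derive span(g,g) via R2 from deriv(g,g)
round 3: derive span(g,h) via R2 from deriv(g,h)
round 3: derive span(i,b) via R2 from deriv(i,b)
round 3: derive span(i,f) via R2 from deriv(i,f)
round 3: derive span(f,i) via R3 from span(f,f), red(f,i)
round 3: derive span(g,a) via R3 from span(g,b), red(b,a)
round 3: derive span(g,i) via R3 from span(g,f), red(f,i)
round 3: derive span(i,i) via R3 from span(i,h), red(h,i)
round 3: derive span(j,g) via R3 from span(j,a), red(a,g)
round 3: derive span(j,i) via R3 from span(j,a), red(a,i)
round 4: derive span(f,a) via R3 from span(f,b), red(b,a)
round 4: derive span(i,a) via R3 from span(i,b), red(b,a)
round 4: derive span(j,b) via R3 from span(j,g), red(g,b)
round 5: derive span(j,f) via R3 from span(j,b), red(b,f)

yes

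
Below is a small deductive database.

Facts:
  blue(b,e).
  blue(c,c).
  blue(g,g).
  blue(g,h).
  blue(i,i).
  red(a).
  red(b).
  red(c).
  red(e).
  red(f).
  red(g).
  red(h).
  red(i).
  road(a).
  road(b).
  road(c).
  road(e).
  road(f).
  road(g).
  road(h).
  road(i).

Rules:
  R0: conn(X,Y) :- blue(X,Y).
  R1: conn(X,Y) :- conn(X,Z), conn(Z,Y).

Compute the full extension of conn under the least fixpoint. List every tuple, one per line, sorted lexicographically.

round 1: derive conn(b,e) via R0 from blue(b,e)
round 1: derive conn(c,c) via R0 from blue(c,c)
round 1: derive conn(g,g) via R0 from blue(g,g)
round 1: derive conn(g,h) via R0 from blue(g,h)
round 1: derive conn(i,i) via R0 from blue(i,i)

conn(b,e)
conn(c,c)
conn(g,g)
conn(g,h)
conn(i,i)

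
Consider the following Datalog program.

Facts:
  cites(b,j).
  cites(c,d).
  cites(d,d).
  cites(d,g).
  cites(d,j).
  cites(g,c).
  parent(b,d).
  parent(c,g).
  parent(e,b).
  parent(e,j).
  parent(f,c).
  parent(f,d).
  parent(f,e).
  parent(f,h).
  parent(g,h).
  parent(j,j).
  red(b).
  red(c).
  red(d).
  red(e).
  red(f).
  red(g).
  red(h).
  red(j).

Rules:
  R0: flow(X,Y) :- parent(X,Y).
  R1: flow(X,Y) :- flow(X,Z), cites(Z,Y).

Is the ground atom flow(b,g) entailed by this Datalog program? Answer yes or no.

yes

round 1: derive flow(b,d) via R0 from parent(b,d)
round 1: derive flow(c,g) via R0 from parent(c,g)
round 1: derive flow(e,b) via R0 from parent(e,b)
round 1: derive flow(e,j) via R0 from parent(e,j)
round 1: derive flow(f,c) via R0 from parent(f,c)
round 1: derive flow(f,d) via R0 from parent(f,d)
round 1: derive flow(f,e) via R0 from parent(f,e)
round 1: derive flow(f,h) via R0 from parent(f,h)
round 1: derive flow(g,h) via R0 from parent(g,h)
round 1: derive flow(j,j) via R0 from parent(j,j)
round 2: derive flow(b,g) via R1 from flow(b,d), cites(d,g)
round 2: derive flow(b,j) via R1 from flow(b,d), cites(d,j)
round 2: derive flow(c,c) via R1 from flow(c,g), cites(g,c)
round 2: derive flow(f,g) via R1 from flow(f,d), cites(d,g)
round 2: derive flow(f,j) via R1 from flow(f,d), cites(d,j)
round 3: derive flow(b,c) via R1 from flow(b,g), cites(g,c)
round 3: derive flow(c,d) via R1 from flow(c,c), cites(c,d)
round 4: derive flow(c,j) via R1 from flow(c,d), cites(d,j)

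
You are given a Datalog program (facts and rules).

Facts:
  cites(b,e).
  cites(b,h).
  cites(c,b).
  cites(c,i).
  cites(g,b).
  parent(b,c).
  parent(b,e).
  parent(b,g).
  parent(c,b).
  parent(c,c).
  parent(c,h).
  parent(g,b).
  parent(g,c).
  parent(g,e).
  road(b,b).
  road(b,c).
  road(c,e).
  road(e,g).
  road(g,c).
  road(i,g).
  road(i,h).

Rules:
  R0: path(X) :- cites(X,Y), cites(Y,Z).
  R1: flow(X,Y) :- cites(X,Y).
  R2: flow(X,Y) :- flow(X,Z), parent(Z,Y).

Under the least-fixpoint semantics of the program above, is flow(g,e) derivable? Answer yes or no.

round 1: derive flow(b,e) via R1 from cites(b,e)
round 1: derive flow(b,h) via R1 from cites(b,h)
round 1: derive flow(c,b) via R1 from cites(c,b)
round 1: derive flow(c,i) via R1 from cites(c,i)
round 1: derive flow(g,b) via R1 from cites(g,b)
round 2: derive flow(c,c) via R2 from flow(c,b), parent(b,c)
round 2: derive flow(c,e) via R2 from flow(c,b), parent(b,e)
round 2: derive flow(c,g) via R2 from flow(c,b), parent(b,g)
round 2: derive flow(g,c) via R2 from flow(g,b), parent(b,c)
round 2: derive flow(g,e) via R2 from flow(g,b), parent(b,e)
round 2: derive flow(g,g) via R2 from flow(g,b), parent(b,g)
round 3: derive flow(c,h) via R2 from flow(c,c), parent(c,h)
round 3: derive flow(g,h) via R2 from flow(g,c), parent(c,h)

yes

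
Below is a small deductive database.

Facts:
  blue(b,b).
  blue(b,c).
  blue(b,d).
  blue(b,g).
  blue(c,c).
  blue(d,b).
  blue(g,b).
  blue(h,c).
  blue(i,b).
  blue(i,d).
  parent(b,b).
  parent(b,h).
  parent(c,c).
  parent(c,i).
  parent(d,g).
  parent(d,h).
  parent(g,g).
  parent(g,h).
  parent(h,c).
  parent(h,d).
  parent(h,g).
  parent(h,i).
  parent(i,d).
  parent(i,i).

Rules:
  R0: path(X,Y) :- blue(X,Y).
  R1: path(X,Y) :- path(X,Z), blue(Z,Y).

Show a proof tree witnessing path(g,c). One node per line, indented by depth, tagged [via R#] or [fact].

round 1: derive path(b,b) via R0 from blue(b,b)
round 1: derive path(b,c) via R0 from blue(b,c)
round 1: derive path(b,d) via R0 from blue(b,d)
round 1: derive path(b,g) via R0 from blue(b,g)
round 1: derive path(c,c) via R0 from blue(c,c)
round 1: derive path(d,b) via R0 from blue(d,b)
round 1: derive path(g,b) via R0 from blue(g,b)
round 1: derive path(h,c) via R0 from blue(h,c)
round 1: derive path(i,b) via R0 from blue(i,b)
round 1: derive path(i,d) via R0 from blue(i,d)
round 2: derive path(d,c) via R1 from path(d,b), blue(b,c)
round 2: derive path(d,d) via R1 from path(d,b), blue(b,d)
round 2: derive path(d,g) via R1 from path(d,b), blue(b,g)
round 2: derive path(g,c) via R1 from path(g,b), blue(b,c)
round 2: derive path(g,d) via R1 from path(g,b), blue(b,d)
round 2: derive path(g,g) via R1 from path(g,b), blue(b,g)
round 2: derive path(i,c) via R1 from path(i,b), blue(b,c)
round 2: derive path(i,g) via R1 from path(i,b), blue(b,g)

path(g,c)  [via R1]
  path(g,b)  [via R0]
    blue(g,b)  [fact]
  blue(b,c)  [fact]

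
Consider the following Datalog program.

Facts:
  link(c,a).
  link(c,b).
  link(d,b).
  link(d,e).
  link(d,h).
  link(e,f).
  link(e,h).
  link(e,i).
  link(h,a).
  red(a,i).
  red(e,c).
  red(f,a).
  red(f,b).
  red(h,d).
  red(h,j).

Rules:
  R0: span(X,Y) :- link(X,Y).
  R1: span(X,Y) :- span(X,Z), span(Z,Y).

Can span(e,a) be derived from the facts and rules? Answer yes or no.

yes

round 1: derive span(c,a) via R0 from link(c,a)
round 1: derive span(c,b) via R0 from link(c,b)
round 1: derive span(d,b) via R0 from link(d,b)
round 1: derive span(d,e) via R0 from link(d,e)
round 1: derive span(d,h) via R0 from link(d,h)
round 1: derive span(e,f) via R0 from link(e,f)
round 1: derive span(e,h) via R0 from link(e,h)
round 1: derive span(e,i) via R0 from link(e,i)
round 1: derive span(h,a) via R0 from link(h,a)
round 2: derive span(d,a) via R1 from span(d,h), span(h,a)
round 2: derive span(d,f) via R1 from span(d,e), span(e,f)
round 2: derive span(d,i) via R1 from span(d,e), span(e,i)
round 2: derive span(e,a) via R1 from span(e,h), span(h,a)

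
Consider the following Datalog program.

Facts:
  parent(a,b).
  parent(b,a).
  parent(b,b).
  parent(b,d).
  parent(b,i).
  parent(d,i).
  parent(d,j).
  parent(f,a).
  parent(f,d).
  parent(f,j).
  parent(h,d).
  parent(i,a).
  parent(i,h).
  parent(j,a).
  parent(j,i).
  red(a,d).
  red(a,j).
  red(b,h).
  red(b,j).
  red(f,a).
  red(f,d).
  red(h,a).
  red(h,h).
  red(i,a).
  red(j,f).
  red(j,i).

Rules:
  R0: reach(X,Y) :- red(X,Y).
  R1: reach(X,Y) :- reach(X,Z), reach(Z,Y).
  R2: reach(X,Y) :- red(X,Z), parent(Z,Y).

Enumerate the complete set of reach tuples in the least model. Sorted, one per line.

reach(a,a)
reach(a,b)
reach(a,d)
reach(a,f)
reach(a,h)
reach(a,i)
reach(a,j)
reach(b,a)
reach(b,b)
reach(b,d)
reach(b,f)
reach(b,h)
reach(b,i)
reach(b,j)
reach(f,a)
reach(f,b)
reach(f,d)
reach(f,f)
reach(f,h)
reach(f,i)
reach(f,j)
reach(h,a)
reach(h,b)
reach(h,d)
reach(h,f)
reach(h,h)
reach(h,i)
reach(h,j)
reach(i,a)
reach(i,b)
reach(i,d)
reach(i,f)
reach(i,h)
reach(i,i)
reach(i,j)
reach(j,a)
reach(j,b)
reach(j,d)
reach(j,f)
reach(j,h)
reach(j,i)
reach(j,j)

round 1: derive reach(a,d) via R0 from red(a,d)
round 1: derive reach(a,j) via R0 from red(a,j)
round 1: derive reach(b,h) via R0 from red(b,h)
round 1: derive reach(b,j) via R0 from red(b,j)
round 1: derive reach(f,a) via R0 from red(f,a)
round 1: derive reach(f,d) via R0 from red(f,d)
round 1: derive reach(h,a) via R0 from red(h,a)
round 1: derive reach(h,h) via R0 from red(h,h)
round 1: derive reach(i,a) via R0 from red(i,a)
round 1: derive reach(j,f) via R0 from red(j,f)
round 1: derive reach(j,i) via R0 from red(j,i)
round 1: derive reach(a,a) via R2 from red(a,j), parent(j,a)
round 1: derive reach(a,i) via R2 from red(a,d), parent(d,i)
round 1: derive reach(b,a) via R2 from red(b,j), parent(j,a)
round 1: derive reach(b,d) via R2 from red(b,h), parent(h,d)
round 1: derive reach(b,i) via R2 from red(b,j), parent(j,i)
round 1: derive reach(f,b) via R2 from red(f,a), parent(a,b)
round 1: derive reach(f,i) via R2 from red(f,d), parent(d,i)
round 1: derive reach(f,j) via R2 from red(f,d), parent(d,j)
round 1: derive reach(h,b) via R2 from red(h,a), parent(a,b)
round 1: derive reach(h,d) via R2 from red(h,h), parent(h,d)
round 1: derive reach(i,b) via R2 from red(i,a), parent(a,b)
round 1: derive reach(j,a) via R2 from red(j,f), parent(f,a)
round 1: derive reach(j,d) via R2 from red(j,f), parent(f,d)
round 1: derive reach(j,h) via R2 from red(j,i), parent(i,h)
round 1: derive reach(j,j) via R2 from red(j,f), parent(f,j)
round 2: derive reach(a,b) via R1 from reach(a,i), reach(i,b)
round 2: derive reach(a,f) via R1 from reach(a,j), reach(j,f)
round 2: derive reach(a,h) via R1 from reach(a,j), reach(j,h)
round 2: derive reach(b,b) via R1 from reach(b,h), reach(h,b)
round 2: derive reach(b,f) via R1 from reach(b,j), reach(j,f)
round 2: derive reach(f,f) via R1 from reach(f,j), reach(j,f)
round 2: derive reach(f,h) via R1 from reach(f,b), reach(b,h)
round 2: derive reach(h,i) via R1 from reach(h,a), reach(a,i)
round 2: derive reach(h,j) via R1 from reach(h,a), reach(a,j)
round 2: derive reach(i,d) via R1 from reach(i,a), reach(a,d)
round 2: derive reach(i,h) via R1 from reach(i,b), reach(b,h)
round 2: derive reach(i,i) via R1 from reach(i,a), reach(a,i)
round 2: derive reach(i,j) via R1 from reach(i,a), reach(a,j)
round 2: derive reach(j,b) via R1 from reach(j,f), reach(f,b)
round 3: derive reach(h,f) via R1 from reach(h,a), reach(a,f)
round 3: derive reach(i,f) via R1 from reach(i,a), reach(a,f)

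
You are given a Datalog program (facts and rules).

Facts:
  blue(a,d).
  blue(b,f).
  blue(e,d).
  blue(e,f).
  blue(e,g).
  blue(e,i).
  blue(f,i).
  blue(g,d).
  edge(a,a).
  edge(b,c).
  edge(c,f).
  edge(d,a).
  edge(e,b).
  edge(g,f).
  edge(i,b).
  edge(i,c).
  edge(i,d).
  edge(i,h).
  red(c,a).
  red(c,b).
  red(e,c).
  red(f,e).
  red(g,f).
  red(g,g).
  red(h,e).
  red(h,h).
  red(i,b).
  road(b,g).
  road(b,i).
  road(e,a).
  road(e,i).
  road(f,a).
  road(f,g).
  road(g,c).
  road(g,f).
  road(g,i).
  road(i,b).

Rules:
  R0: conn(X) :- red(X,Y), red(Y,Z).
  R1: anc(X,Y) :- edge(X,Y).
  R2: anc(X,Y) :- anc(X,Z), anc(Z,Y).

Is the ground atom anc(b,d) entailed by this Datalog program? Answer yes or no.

no

round 1: derive anc(a,a) via R1 from edge(a,a)
round 1: derive anc(b,c) via R1 from edge(b,c)
round 1: derive anc(c,f) via R1 from edge(c,f)
round 1: derive anc(d,a) via R1 from edge(d,a)
round 1: derive anc(e,b) via R1 from edge(e,b)
round 1: derive anc(g,f) via R1 from edge(g,f)
round 1: derive anc(i,b) via R1 from edge(i,b)
round 1: derive anc(i,c) via R1 from edge(i,c)
round 1: derive anc(i,d) via R1 from edge(i,d)
round 1: derive anc(i,h) via R1 from edge(i,h)
round 2: derive anc(b,f) via R2 from anc(b,c), anc(c,f)
round 2: derive anc(e,c) via R2 from anc(e,b), anc(b,c)
round 2: derive anc(i,a) via R2 from anc(i,d), anc(d,a)
round 2: derive anc(i,f) via R2 from anc(i,c), anc(c,f)
round 3: derive anc(e,f) via R2 from anc(e,b), anc(b,f)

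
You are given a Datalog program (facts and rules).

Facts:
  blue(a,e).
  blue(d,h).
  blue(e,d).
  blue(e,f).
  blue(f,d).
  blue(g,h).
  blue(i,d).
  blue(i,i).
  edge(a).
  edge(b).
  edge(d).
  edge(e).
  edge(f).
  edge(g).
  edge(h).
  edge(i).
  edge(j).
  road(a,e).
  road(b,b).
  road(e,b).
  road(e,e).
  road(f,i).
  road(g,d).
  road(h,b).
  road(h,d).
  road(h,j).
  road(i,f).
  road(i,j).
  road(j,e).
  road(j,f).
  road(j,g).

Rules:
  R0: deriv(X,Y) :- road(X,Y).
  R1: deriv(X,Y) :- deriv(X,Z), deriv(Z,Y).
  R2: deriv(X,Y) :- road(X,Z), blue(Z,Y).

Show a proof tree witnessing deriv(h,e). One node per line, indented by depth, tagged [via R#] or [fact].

deriv(h,e)  [via R1]
  deriv(h,j)  [via R0]
    road(h,j)  [fact]
  deriv(j,e)  [via R0]
    road(j,e)  [fact]

round 1: derive deriv(a,e) via R0 from road(a,e)
round 1: derive deriv(b,b) via R0 from road(b,b)
round 1: derive deriv(e,b) via R0 from road(e,b)
round 1: derive deriv(e,e) via R0 from road(e,e)
round 1: derive deriv(f,i) via R0 from road(f,i)
round 1: derive deriv(g,d) via R0 from road(g,d)
round 1: derive deriv(h,b) via R0 from road(h,b)
round 1: derive deriv(h,d) via R0 from road(h,d)
round 1: derive deriv(h,j) via R0 from road(h,j)
round 1: derive deriv(i,f) via R0 from road(i,f)
round 1: derive deriv(i,j) via R0 from road(i,j)
round 1: derive deriv(j,e) via R0 from road(j,e)
round 1: derive deriv(j,f) via R0 from road(j,f)
round 1: derive deriv(j,g) via R0 from road(j,g)
round 1: derive deriv(a,d) via R2 from road(a,e), blue(e,d)
round 1: derive deriv(a,f) via R2 from road(a,e), blue(e,f)
round 1: derive deriv(e,d) via R2 from road(e,e), blue(e,d)
round 1: derive deriv(e,f) via R2 from road(e,e), blue(e,f)
round 1: derive deriv(f,d) via R2 from road(f,i), blue(i,d)
round 1: derive deriv(g,h) via R2 from road(g,d), blue(d,h)
round 1: derive deriv(h,h) via R2 from road(h,d), blue(d,h)
round 1: derive deriv(i,d) via R2 from road(i,f), blue(f,d)
round 1: derive deriv(j,d) via R2 from road(j,e), blue(e,d)
round 1: derive deriv(j,h) via R2 from road(j,g), blue(g,h)
round 2: derive deriv(a,b) via R1 from deriv(a,e), deriv(e,b)
round 2: derive deriv(a,i) via R1 from deriv(a,f), deriv(f,i)
round 2: derive deriv(e,i) via R1 from deriv(e,f), deriv(f,i)
round 2: derive deriv(f,f) via R1 from deriv(f,i), deriv(i,f)
round 2: derive deriv(f,j) via R1 from deriv(f,i), deriv(i,j)
round 2: derive deriv(g,b) via R1 from deriv(g,h), deriv(h,b)
round 2: derive deriv(g,j) via R1 from deriv(g,h), deriv(h,j)
round 2: derive deriv(h,e) via R1 from deriv(h,j), deriv(j,e)
round 2: derive deriv(h,f) via R1 from deriv(h,j), deriv(j,f)
round 2: derive deriv(h,g) via R1 from deriv(h,j), deriv(j,g)
round 2: derive deriv(i,e) via R1 from deriv(i,j), deriv(j,e)
round 2: derive deriv(i,g) via R1 from deriv(i,j), deriv(j,g)
round 2: derive deriv(i,h) via R1 from deriv(i,j), deriv(j,h)
round 2: derive deriv(i,i) via R1 from deriv(i,f), deriv(f,i)
round 2: derive deriv(j,b) via R1 from deriv(j,e), deriv(e,b)
round 2: derive deriv(j,i) via R1 from deriv(j,f), deriv(f,i)
round 2: derive deriv(j,j) via R1 from deriv(j,h), deriv(h,j)
round 3: derive deriv(a,g) via R1 from deriv(a,i), deriv(i,g)
round 3: derive deriv(a,h) via R1 from deriv(a,i), deriv(i,h)
round 3: derive deriv(a,j) via R1 from deriv(a,f), deriv(f,j)
round 3: derive deriv(e,g) via R1 from deriv(e,i), deriv(i,g)
round 3: derive deriv(e,h) via R1 from deriv(e,i), deriv(i,h)
round 3: derive deriv(e,j) via R1 from deriv(e,f), deriv(f,j)
round 3: derive deriv(f,b) via R1 from deriv(f,j), deriv(j,b)
round 3: derive deriv(f,e) via R1 from deriv(f,i), deriv(i,e)
round 3: derive deriv(f,g) via R1 from deriv(f,i), deriv(i,g)
round 3: derive deriv(f,h) via R1 from deriv(f,i), deriv(i,h)
round 3: derive deriv(g,e) via R1 from deriv(g,h), deriv(h,e)
round 3: derive deriv(g,f) via R1 from deriv(g,h), deriv(h,f)
round 3: derive deriv(g,g) via R1 from deriv(g,h), deriv(h,g)
round 3: derive deriv(g,i) via R1 from deriv(g,j), deriv(j,i)
round 3: derive deriv(h,i) via R1 from deriv(h,e), deriv(e,i)
round 3: derive deriv(i,b) via R1 from deriv(i,e), deriv(e,b)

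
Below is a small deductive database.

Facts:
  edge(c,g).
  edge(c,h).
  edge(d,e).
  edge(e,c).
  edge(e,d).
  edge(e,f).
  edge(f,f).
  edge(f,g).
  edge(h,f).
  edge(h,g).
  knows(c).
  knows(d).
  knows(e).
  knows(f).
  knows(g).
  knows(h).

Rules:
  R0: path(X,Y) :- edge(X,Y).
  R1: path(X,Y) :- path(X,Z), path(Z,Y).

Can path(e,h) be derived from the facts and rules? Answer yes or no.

round 1: derive path(c,g) via R0 from edge(c,g)
round 1: derive path(c,h) via R0 from edge(c,h)
round 1: derive path(d,e) via R0 from edge(d,e)
round 1: derive path(e,c) via R0 from edge(e,c)
round 1: derive path(e,d) via R0 from edge(e,d)
round 1: derive path(e,f) via R0 from edge(e,f)
round 1: derive path(f,f) via R0 from edge(f,f)
round 1: derive path(f,g) via R0 from edge(f,g)
round 1: derive path(h,f) via R0 from edge(h,f)
round 1: derive path(h,g) via R0 from edge(h,g)
round 2: derive path(c,f) via R1 from path(c,h), path(h,f)
round 2: derive path(d,c) via R1 from path(d,e), path(e,c)
round 2: derive path(d,d) via R1 from path(d,e), path(e,d)
round 2: derive path(d,f) via R1 from path(d,e), path(e,f)
round 2: derive path(e,e) via R1 from path(e,d), path(d,e)
round 2: derive path(e,g) via R1 from path(e,c), path(c,g)
round 2: derive path(e,h) via R1 from path(e,c), path(c,h)
round 3: derive path(d,g) via R1 from path(d,c), path(c,g)
round 3: derive path(d,h) via R1 from path(d,c), path(c,h)

yes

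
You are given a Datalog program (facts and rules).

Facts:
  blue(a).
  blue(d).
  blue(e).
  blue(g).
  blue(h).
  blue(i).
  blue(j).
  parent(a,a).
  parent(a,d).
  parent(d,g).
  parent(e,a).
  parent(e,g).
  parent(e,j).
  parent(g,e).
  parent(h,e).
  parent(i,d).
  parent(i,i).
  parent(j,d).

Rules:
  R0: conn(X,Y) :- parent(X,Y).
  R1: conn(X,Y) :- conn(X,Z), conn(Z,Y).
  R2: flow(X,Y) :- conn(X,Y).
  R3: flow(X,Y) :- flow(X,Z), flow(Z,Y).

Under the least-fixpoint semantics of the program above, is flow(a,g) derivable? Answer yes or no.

yes

round 1: derive conn(a,a) via R0 from parent(a,a)
round 1: derive conn(a,d) via R0 from parent(a,d)
round 1: derive conn(d,g) via R0 from parent(d,g)
round 1: derive conn(e,a) via R0 from parent(e,a)
round 1: derive conn(e,g) via R0 from parent(e,g)
round 1: derive conn(e,j) via R0 from parent(e,j)
round 1: derive conn(g,e) via R0 from parent(g,e)
round 1: derive conn(h,e) via R0 from parent(h,e)
round 1: derive conn(i,d) via R0 from parent(i,d)
round 1: derive conn(i,i) via R0 from parent(i,i)
round 1: derive conn(j,d) via R0 from parent(j,d)
round 2: derive conn(a,g) via R1 from conn(a,d), conn(d,g)
round 2: derive conn(d,e) via R1 from conn(d,g), conn(g,e)
round 2: derive conn(e,d) via R1 from conn(e,a), conn(a,d)
round 2: derive conn(e,e) via R1 from conn(e,g), conn(g,e)
round 2: derive conn(g,a) via R1 from conn(g,e), conn(e,a)
round 2: derive conn(g,g) via R1 from conn(g,e), conn(e,g)
round 2: derive conn(g,j) via R1 from conn(g,e), conn(e,j)
round 2: derive conn(h,a) via R1 from conn(h,e), conn(e,a)
round 2: derive conn(h,g) via R1 from conn(h,e), conn(e,g)
round 2: derive conn(h,j) via R1 from conn(h,e), conn(e,j)
round 2: derive conn(i,g) via R1 from conn(i,d), conn(d,g)
round 2: derive conn(j,g) via R1 from conn(j,d), conn(d,g)
round 2: derive flow(a,a) via R2 from conn(a,a)
round 2: derive flow(a,d) via R2 from conn(a,d)
round 2: derive flow(d,g) via R2 from conn(d,g)
round 2: derive flow(e,a) via R2 from conn(e,a)
round 2: derive flow(e,g) via R2 from conn(e,g)
round 2: derive flow(e,j) via R2 from conn(e,j)
round 2: derive flow(g,e) via R2 from conn(g,e)
round 2: derive flow(h,e) via R2 from conn(h,e)
round 2: derive flow(i,d) via R2 from conn(i,d)
round 2: derive flow(i,i) via R2 from conn(i,i)
round 2: derive flow(j,d) via R2 from conn(j,d)
round 3: derive conn(a,e) via R1 from conn(a,d), conn(d,e)
round 3: derive conn(a,j) via R1 from conn(a,g), conn(g,j)
round 3: derive conn(d,a) via R1 from conn(d,e), conn(e,a)
round 3: derive conn(d,d) via R1 from conn(d,e), conn(e,d)
round 3: derive conn(d,j) via R1 from conn(d,e), conn(e,j)
round 3: derive conn(g,d) via R1 from conn(g,a), conn(a,d)
round 3: derive conn(h,d) via R1 from conn(h,a), conn(a,d)
round 3: derive conn(i,a) via R1 from conn(i,g), conn(g,a)
round 3: derive conn(i,e) via R1 from conn(i,d), conn(d,e)
round 3: derive conn(i,j) via R1 from conn(i,g), conn(g,j)
round 3: derive conn(j,a) via R1 from conn(j,g), conn(g,a)
round 3: derive conn(j,e) via R1 from conn(j,d), conn(d,e)
round 3: derive conn(j,j) via R1 from conn(j,g), conn(g,j)
round 3: derive flow(a,g) via R2 from conn(a,g)
round 3: derive flow(d,e) via R2 from conn(d,e)
round 3: derive flow(e,d) via R2 from conn(e,d)
round 3: derive flow(e,e) via R2 from conn(e,e)
round 3: derive flow(g,a) via R2 from conn(g,a)
round 3: derive flow(g,g) via R2 from conn(g,g)
round 3: derive flow(g,j) via R2 from conn(g,j)
round 3: derive flow(h,a) via R2 from conn(h,a)
round 3: derive flow(h,g) via R2 from conn(h,g)
round 3: derive flow(h,j) via R2 from conn(h,j)
round 3: derive flow(i,g) via R2 from conn(i,g)
round 3: derive flow(j,g) via R2 from conn(j,g)
round 4: derive flow(a,e) via R2 from conn(a,e)
round 4: derive flow(a,j) via R2 from conn(a,j)
round 4: derive flow(d,a) via R2 from conn(d,a)
round 4: derive flow(d,d) via R2 from conn(d,d)
round 4: derive flow(d,j) via R2 from conn(d,j)
round 4: derive flow(g,d) via R2 from conn(g,d)
round 4: derive flow(h,d) via R2 from conn(h,d)
round 4: derive flow(i,a) via R2 from conn(i,a)
round 4: derive flow(i,e) via R2 from conn(i,e)
round 4: derive flow(i,j) via R2 from conn(i,j)
round 4: derive flow(j,a) via R2 from conn(j,a)
round 4: derive flow(j,e) via R2 from conn(j,e)
round 4: derive flow(j,j) via R2 from conn(j,j)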